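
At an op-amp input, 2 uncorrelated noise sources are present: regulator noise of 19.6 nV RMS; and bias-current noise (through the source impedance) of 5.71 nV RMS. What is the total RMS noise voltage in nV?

20.4 nV

Uncorrelated sources add in power (mean-square): V_tot = √(ΣV_i²)
V_tot = √[(1.96×10⁻⁸)² + (5.71×10⁻⁹)²] = 2.04×10⁻⁸ V = 20.4 nV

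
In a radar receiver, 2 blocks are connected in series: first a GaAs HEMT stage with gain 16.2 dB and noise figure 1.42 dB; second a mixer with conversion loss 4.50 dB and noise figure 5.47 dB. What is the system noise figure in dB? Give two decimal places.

1.61 dB

Convert to linear (a loss of L dB is a gain of −L dB): F_i = 10^(NF_i/10), G_i = 10^(G_i,dB/10)
  Stage 1: F_1 = 10^(1.42/10) = 1.387, G_1 = 10^(16.2/10) = 41.69
  Stage 2: F_2 = 10^(5.47/10) = 3.524, G_2 = 10^(−4.50/10) = 0.3548
Friis cascade:
  F = 1.387 + (3.524 − 1)/41.69 = 1.447
NF = 10 log₁₀(1.447) = 1.61 dB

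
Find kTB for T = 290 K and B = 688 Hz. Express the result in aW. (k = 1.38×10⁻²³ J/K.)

P_n = kTB = 1.38×10⁻²³ × 290 × 6.88×10² = 2.75×10⁻¹⁸ W = 2.75 aW

2.75 aW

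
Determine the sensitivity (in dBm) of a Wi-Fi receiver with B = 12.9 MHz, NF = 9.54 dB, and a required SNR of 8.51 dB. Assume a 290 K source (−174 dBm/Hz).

−84.8 dBm

Sensitivity = −174 + 10 log₁₀(B) + NF + SNR_min
= −174 + 71.11 + 9.54 + 8.51
= −84.84 dBm → −84.8 dBm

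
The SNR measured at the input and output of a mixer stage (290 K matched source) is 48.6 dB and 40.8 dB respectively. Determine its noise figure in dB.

NF (dB) = SNR_in(dB) − SNR_out(dB) when the source is at T₀
NF = 48.6 − 40.8 = 7.8 dB

7.8 dB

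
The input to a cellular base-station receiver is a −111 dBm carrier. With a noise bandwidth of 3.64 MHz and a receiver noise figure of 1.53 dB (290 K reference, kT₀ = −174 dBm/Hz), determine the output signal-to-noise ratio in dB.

Noise floor: N = −174 + 10 log₁₀(B) + NF
10 log₁₀(3.64×10⁶) = 65.61 dB
N = −174 + 65.61 + 1.53 = −106.86 dBm
SNR = P_sig − N = −111 − (−106.86) = −4.14 dB → −4.1 dB

−4.1 dB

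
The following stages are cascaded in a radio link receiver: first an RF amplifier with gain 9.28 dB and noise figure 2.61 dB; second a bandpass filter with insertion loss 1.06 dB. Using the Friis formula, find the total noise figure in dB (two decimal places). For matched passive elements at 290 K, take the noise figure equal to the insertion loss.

Convert to linear (a loss of L dB is a gain of −L dB): F_i = 10^(NF_i/10), G_i = 10^(G_i,dB/10)
  Stage 1: F_1 = 10^(2.61/10) = 1.824, G_1 = 10^(9.28/10) = 8.472
  Stage 2: F_2 = 10^(1.06/10) = 1.276, G_2 = 10^(−1.06/10) = 0.7834
Friis cascade:
  F = 1.824 + (1.276 − 1)/8.472 = 1.857
NF = 10 log₁₀(1.857) = 2.69 dB

2.69 dB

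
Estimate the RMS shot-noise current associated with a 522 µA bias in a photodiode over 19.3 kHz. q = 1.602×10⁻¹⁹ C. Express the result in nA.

1.80 nA

I_n = √(2qI·B)
2qI·B = 2 × 1.602×10⁻¹⁹ × 5.22×10⁻⁴ × 1.93×10⁴ = 3.23×10⁻¹⁸ A²
I_n = √(3.23×10⁻¹⁸) = 1.80×10⁻⁹ A = 1.80 nA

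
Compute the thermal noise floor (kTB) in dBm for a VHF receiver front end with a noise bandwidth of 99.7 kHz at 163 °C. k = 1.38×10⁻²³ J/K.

T = 163 °C + 273.15 = 436.15 K
P_n = kTB = 1.38×10⁻²³ × 436.15 × 9.97×10⁴ = 6.00×10⁻¹⁶ W
In dBm: 10 log₁₀(6.00×10⁻¹⁶ / 10⁻³) = −122.2 dBm

−122.2 dBm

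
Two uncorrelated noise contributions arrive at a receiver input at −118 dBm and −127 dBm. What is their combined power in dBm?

Convert to linear, add, convert back:
P₁ = 1.58×10⁻¹⁵ W, P₂ = 2.00×10⁻¹⁶ W
P_tot = 1.78×10⁻¹⁵ W → 10 log₁₀(P_tot / 10⁻³) = −117.5 dBm

−117.5 dBm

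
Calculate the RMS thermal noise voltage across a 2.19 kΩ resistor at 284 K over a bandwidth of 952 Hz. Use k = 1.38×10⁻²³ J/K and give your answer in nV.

181 nV

V_n = √(4kTRB)
4kTRB = 4 × 1.38×10⁻²³ × 284 × 2.19×10³ × 9.52×10² = 3.27×10⁻¹⁴ V²
V_n = √(3.27×10⁻¹⁴) = 1.81×10⁻⁷ V = 181 nV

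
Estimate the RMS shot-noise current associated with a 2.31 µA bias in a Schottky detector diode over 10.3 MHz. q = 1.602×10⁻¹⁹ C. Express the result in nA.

2.76 nA

I_n = √(2qI·B)
2qI·B = 2 × 1.602×10⁻¹⁹ × 2.31×10⁻⁶ × 1.03×10⁷ = 7.62×10⁻¹⁸ A²
I_n = √(7.62×10⁻¹⁸) = 2.76×10⁻⁹ A = 2.76 nA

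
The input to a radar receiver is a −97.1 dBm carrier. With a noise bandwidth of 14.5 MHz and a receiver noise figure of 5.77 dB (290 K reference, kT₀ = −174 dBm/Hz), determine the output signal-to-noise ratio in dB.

−0.5 dB

Noise floor: N = −174 + 10 log₁₀(B) + NF
10 log₁₀(1.45×10⁷) = 71.61 dB
N = −174 + 71.61 + 5.77 = −96.62 dBm
SNR = P_sig − N = −97.1 − (−96.62) = −0.48 dB → −0.5 dB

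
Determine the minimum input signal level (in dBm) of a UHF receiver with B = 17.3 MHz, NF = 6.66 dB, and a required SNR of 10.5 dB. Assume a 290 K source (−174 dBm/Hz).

Sensitivity = −174 + 10 log₁₀(B) + NF + SNR_min
= −174 + 72.38 + 6.66 + 10.5
= −84.46 dBm → −84.5 dBm

−84.5 dBm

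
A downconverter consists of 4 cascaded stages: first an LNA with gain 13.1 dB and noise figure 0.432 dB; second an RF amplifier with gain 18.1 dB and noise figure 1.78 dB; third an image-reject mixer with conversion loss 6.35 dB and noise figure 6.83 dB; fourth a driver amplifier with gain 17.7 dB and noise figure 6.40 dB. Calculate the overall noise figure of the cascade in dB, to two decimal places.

0.58 dB

Convert to linear (a loss of L dB is a gain of −L dB): F_i = 10^(NF_i/10), G_i = 10^(G_i,dB/10)
  Stage 1: F_1 = 10^(0.432/10) = 1.105, G_1 = 10^(13.1/10) = 20.42
  Stage 2: F_2 = 10^(1.78/10) = 1.507, G_2 = 10^(18.1/10) = 64.57
  Stage 3: F_3 = 10^(6.83/10) = 4.819, G_3 = 10^(−6.35/10) = 0.2317
  Stage 4: F_4 = 10^(6.40/10) = 4.365, G_4 = 10^(17.7/10) = 58.88
Friis cascade:
  F = 1.105 + (1.507 − 1)/20.42 + (4.819 − 1)/1318 + (4.365 − 1)/305.5 = 1.143
NF = 10 log₁₀(1.143) = 0.58 dB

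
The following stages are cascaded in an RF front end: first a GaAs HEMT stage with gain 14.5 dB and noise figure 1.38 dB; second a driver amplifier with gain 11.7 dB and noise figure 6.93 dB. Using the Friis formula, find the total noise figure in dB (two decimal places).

1.80 dB

Convert to linear (a loss of L dB is a gain of −L dB): F_i = 10^(NF_i/10), G_i = 10^(G_i,dB/10)
  Stage 1: F_1 = 10^(1.38/10) = 1.374, G_1 = 10^(14.5/10) = 28.18
  Stage 2: F_2 = 10^(6.93/10) = 4.932, G_2 = 10^(11.7/10) = 14.79
Friis cascade:
  F = 1.374 + (4.932 − 1)/28.18 = 1.514
NF = 10 log₁₀(1.514) = 1.80 dB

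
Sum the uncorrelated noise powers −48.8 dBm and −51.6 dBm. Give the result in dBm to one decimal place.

Convert to linear, add, convert back:
P₁ = 1.32×10⁻⁸ W, P₂ = 6.92×10⁻⁹ W
P_tot = 2.01×10⁻⁸ W → 10 log₁₀(P_tot / 10⁻³) = −47.0 dBm

−47.0 dBm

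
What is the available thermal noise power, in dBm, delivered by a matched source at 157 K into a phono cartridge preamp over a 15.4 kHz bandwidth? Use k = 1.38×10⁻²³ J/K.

P_n = kTB = 1.38×10⁻²³ × 157 × 1.54×10⁴ = 3.34×10⁻¹⁷ W
In dBm: 10 log₁₀(3.34×10⁻¹⁷ / 10⁻³) = −134.8 dBm

−134.8 dBm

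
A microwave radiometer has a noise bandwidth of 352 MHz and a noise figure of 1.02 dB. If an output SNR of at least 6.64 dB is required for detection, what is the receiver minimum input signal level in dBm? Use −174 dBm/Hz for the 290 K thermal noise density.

Sensitivity = −174 + 10 log₁₀(B) + NF + SNR_min
= −174 + 85.47 + 1.02 + 6.64
= −80.87 dBm → −80.9 dBm

−80.9 dBm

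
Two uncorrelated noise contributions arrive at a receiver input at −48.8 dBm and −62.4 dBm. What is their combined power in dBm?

Convert to linear, add, convert back:
P₁ = 1.32×10⁻⁸ W, P₂ = 5.75×10⁻¹⁰ W
P_tot = 1.38×10⁻⁸ W → 10 log₁₀(P_tot / 10⁻³) = −48.6 dBm

−48.6 dBm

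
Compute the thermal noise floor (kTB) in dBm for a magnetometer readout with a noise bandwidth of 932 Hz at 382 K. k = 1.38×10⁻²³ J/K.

−143.1 dBm

P_n = kTB = 1.38×10⁻²³ × 382 × 9.32×10² = 4.91×10⁻¹⁸ W
In dBm: 10 log₁₀(4.91×10⁻¹⁸ / 10⁻³) = −143.1 dBm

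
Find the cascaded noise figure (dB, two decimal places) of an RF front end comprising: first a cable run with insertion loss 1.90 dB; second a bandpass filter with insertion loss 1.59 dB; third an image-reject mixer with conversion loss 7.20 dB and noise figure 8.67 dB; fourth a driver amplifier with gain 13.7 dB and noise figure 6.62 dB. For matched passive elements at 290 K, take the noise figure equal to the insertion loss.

Convert to linear (a loss of L dB is a gain of −L dB): F_i = 10^(NF_i/10), G_i = 10^(G_i,dB/10)
  Stage 1: F_1 = 10^(1.90/10) = 1.549, G_1 = 10^(−1.90/10) = 0.6457
  Stage 2: F_2 = 10^(1.59/10) = 1.442, G_2 = 10^(−1.59/10) = 0.6934
  Stage 3: F_3 = 10^(8.67/10) = 7.362, G_3 = 10^(−7.20/10) = 0.1905
  Stage 4: F_4 = 10^(6.62/10) = 4.592, G_4 = 10^(13.7/10) = 23.44
Friis cascade:
  F = 1.549 + (1.442 − 1)/0.6457 + (7.362 − 1)/0.4477 + (4.592 − 1)/0.08531 = 58.55
NF = 10 log₁₀(58.55) = 17.68 dB

17.68 dB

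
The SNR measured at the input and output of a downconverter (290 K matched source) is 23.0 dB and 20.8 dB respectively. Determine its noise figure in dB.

NF (dB) = SNR_in(dB) − SNR_out(dB) when the source is at T₀
NF = 23.0 − 20.8 = 2.2 dB

2.2 dB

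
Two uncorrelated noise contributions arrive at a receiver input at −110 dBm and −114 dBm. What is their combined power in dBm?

−108.5 dBm

Convert to linear, add, convert back:
P₁ = 1.00×10⁻¹⁴ W, P₂ = 3.98×10⁻¹⁵ W
P_tot = 1.40×10⁻¹⁴ W → 10 log₁₀(P_tot / 10⁻³) = −108.5 dBm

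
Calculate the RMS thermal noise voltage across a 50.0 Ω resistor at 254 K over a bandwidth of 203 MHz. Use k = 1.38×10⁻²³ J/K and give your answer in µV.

11.9 µV

V_n = √(4kTRB)
4kTRB = 4 × 1.38×10⁻²³ × 254 × 5.00×10¹ × 2.03×10⁸ = 1.42×10⁻¹⁰ V²
V_n = √(1.42×10⁻¹⁰) = 1.19×10⁻⁵ V = 11.9 µV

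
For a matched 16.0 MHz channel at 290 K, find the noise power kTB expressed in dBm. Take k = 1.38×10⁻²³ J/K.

−101.9 dBm

P_n = kTB = 1.38×10⁻²³ × 290 × 1.60×10⁷ = 6.40×10⁻¹⁴ W
In dBm: 10 log₁₀(6.40×10⁻¹⁴ / 10⁻³) = −101.9 dBm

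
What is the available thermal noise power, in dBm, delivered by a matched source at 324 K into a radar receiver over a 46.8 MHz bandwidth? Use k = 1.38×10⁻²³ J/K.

P_n = kTB = 1.38×10⁻²³ × 324 × 4.68×10⁷ = 2.09×10⁻¹³ W
In dBm: 10 log₁₀(2.09×10⁻¹³ / 10⁻³) = −96.8 dBm

−96.8 dBm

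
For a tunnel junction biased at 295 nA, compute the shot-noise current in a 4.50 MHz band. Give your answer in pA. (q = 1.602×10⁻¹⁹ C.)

652 pA

I_n = √(2qI·B)
2qI·B = 2 × 1.602×10⁻¹⁹ × 2.95×10⁻⁷ × 4.50×10⁶ = 4.25×10⁻¹⁹ A²
I_n = √(4.25×10⁻¹⁹) = 6.52×10⁻¹⁰ A = 652 pA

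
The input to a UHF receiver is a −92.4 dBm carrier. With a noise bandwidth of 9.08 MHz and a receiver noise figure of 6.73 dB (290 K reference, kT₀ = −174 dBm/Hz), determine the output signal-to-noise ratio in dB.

5.3 dB

Noise floor: N = −174 + 10 log₁₀(B) + NF
10 log₁₀(9.08×10⁶) = 69.58 dB
N = −174 + 69.58 + 6.73 = −97.69 dBm
SNR = P_sig − N = −92.4 − (−97.69) = 5.29 dB → 5.3 dB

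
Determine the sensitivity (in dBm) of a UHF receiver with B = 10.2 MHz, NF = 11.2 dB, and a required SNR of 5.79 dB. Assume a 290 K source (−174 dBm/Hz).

−86.9 dBm

Sensitivity = −174 + 10 log₁₀(B) + NF + SNR_min
= −174 + 70.09 + 11.2 + 5.79
= −86.92 dBm → −86.9 dBm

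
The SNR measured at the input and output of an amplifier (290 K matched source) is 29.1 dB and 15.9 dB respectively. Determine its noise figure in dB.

13.2 dB

NF (dB) = SNR_in(dB) − SNR_out(dB) when the source is at T₀
NF = 29.1 − 15.9 = 13.2 dB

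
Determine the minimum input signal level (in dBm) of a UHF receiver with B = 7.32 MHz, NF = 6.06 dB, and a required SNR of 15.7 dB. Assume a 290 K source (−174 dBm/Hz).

−83.6 dBm

Sensitivity = −174 + 10 log₁₀(B) + NF + SNR_min
= −174 + 68.65 + 6.06 + 15.7
= −83.59 dBm → −83.6 dBm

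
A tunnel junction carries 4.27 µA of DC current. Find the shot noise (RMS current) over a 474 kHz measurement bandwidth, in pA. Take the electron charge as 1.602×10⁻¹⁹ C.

805 pA

I_n = √(2qI·B)
2qI·B = 2 × 1.602×10⁻¹⁹ × 4.27×10⁻⁶ × 4.74×10⁵ = 6.48×10⁻¹⁹ A²
I_n = √(6.48×10⁻¹⁹) = 8.05×10⁻¹⁰ A = 805 pA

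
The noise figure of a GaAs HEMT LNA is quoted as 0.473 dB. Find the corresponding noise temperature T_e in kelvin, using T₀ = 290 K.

F = 10^(0.473/10) = 1.11506
T_e = (F − 1)·T₀ = (1.11506 − 1) × 290 = 33.4 K

33.4 K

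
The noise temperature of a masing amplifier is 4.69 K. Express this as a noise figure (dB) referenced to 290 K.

F = 1 + T_e/T₀ = 1 + 4.69/290 = 1.01617
NF = 10 log₁₀(1.01617) = 0.070 dB

0.070 dB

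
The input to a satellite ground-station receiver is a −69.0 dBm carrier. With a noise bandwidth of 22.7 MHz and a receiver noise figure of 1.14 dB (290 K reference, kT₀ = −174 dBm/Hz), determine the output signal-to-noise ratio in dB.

Noise floor: N = −174 + 10 log₁₀(B) + NF
10 log₁₀(2.27×10⁷) = 73.56 dB
N = −174 + 73.56 + 1.14 = −99.30 dBm
SNR = P_sig − N = −69.0 − (−99.30) = 30.30 dB → 30.3 dB

30.3 dB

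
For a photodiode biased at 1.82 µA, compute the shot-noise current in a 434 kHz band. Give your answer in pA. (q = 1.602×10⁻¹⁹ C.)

503 pA

I_n = √(2qI·B)
2qI·B = 2 × 1.602×10⁻¹⁹ × 1.82×10⁻⁶ × 4.34×10⁵ = 2.53×10⁻¹⁹ A²
I_n = √(2.53×10⁻¹⁹) = 5.03×10⁻¹⁰ A = 503 pA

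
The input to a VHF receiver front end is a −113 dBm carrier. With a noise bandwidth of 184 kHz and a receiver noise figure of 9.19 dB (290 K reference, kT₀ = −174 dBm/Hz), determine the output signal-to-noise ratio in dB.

Noise floor: N = −174 + 10 log₁₀(B) + NF
10 log₁₀(1.84×10⁵) = 52.65 dB
N = −174 + 52.65 + 9.19 = −112.16 dBm
SNR = P_sig − N = −113 − (−112.16) = −0.84 dB → −0.8 dB

−0.8 dB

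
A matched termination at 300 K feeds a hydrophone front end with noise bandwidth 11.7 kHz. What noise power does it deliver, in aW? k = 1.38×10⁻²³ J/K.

48.4 aW

P_n = kTB = 1.38×10⁻²³ × 300 × 1.17×10⁴ = 4.84×10⁻¹⁷ W = 48.4 aW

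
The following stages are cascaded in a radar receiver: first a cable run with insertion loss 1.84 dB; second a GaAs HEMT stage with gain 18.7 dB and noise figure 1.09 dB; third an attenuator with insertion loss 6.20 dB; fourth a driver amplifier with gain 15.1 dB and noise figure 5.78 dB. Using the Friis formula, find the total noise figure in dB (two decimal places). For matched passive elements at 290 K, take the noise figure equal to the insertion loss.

3.56 dB

Convert to linear (a loss of L dB is a gain of −L dB): F_i = 10^(NF_i/10), G_i = 10^(G_i,dB/10)
  Stage 1: F_1 = 10^(1.84/10) = 1.528, G_1 = 10^(−1.84/10) = 0.6546
  Stage 2: F_2 = 10^(1.09/10) = 1.285, G_2 = 10^(18.7/10) = 74.13
  Stage 3: F_3 = 10^(6.20/10) = 4.169, G_3 = 10^(−6.20/10) = 0.2399
  Stage 4: F_4 = 10^(5.78/10) = 3.784, G_4 = 10^(15.1/10) = 32.36
Friis cascade:
  F = 1.528 + (1.285 − 1)/0.6546 + (4.169 − 1)/48.53 + (3.784 − 1)/11.64 = 2.268
NF = 10 log₁₀(2.268) = 3.56 dB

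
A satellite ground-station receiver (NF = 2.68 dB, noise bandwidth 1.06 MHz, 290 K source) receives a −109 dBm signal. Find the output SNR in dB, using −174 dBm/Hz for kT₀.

Noise floor: N = −174 + 10 log₁₀(B) + NF
10 log₁₀(1.06×10⁶) = 60.25 dB
N = −174 + 60.25 + 2.68 = −111.07 dBm
SNR = P_sig − N = −109 − (−111.07) = 2.07 dB → 2.1 dB

2.1 dB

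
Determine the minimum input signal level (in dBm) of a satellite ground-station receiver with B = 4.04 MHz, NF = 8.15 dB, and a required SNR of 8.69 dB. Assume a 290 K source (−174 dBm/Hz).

−91.1 dBm

Sensitivity = −174 + 10 log₁₀(B) + NF + SNR_min
= −174 + 66.06 + 8.15 + 8.69
= −91.10 dBm → −91.1 dBm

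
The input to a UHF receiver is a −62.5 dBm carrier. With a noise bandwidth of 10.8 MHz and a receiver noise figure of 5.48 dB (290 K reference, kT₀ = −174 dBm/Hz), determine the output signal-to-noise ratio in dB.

35.7 dB

Noise floor: N = −174 + 10 log₁₀(B) + NF
10 log₁₀(1.08×10⁷) = 70.33 dB
N = −174 + 70.33 + 5.48 = −98.19 dBm
SNR = P_sig − N = −62.5 − (−98.19) = 35.69 dB → 35.7 dB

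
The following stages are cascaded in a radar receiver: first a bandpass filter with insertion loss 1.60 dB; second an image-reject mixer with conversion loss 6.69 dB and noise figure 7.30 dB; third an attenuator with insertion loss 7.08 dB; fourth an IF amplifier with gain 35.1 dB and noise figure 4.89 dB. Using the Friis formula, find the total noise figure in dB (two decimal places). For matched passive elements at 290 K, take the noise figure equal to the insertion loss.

Convert to linear (a loss of L dB is a gain of −L dB): F_i = 10^(NF_i/10), G_i = 10^(G_i,dB/10)
  Stage 1: F_1 = 10^(1.60/10) = 1.445, G_1 = 10^(−1.60/10) = 0.6918
  Stage 2: F_2 = 10^(7.30/10) = 5.370, G_2 = 10^(−6.69/10) = 0.2143
  Stage 3: F_3 = 10^(7.08/10) = 5.105, G_3 = 10^(−7.08/10) = 0.1959
  Stage 4: F_4 = 10^(4.89/10) = 3.083, G_4 = 10^(35.1/10) = 3236
Friis cascade:
  F = 1.445 + (5.370 − 1)/0.6918 + (5.105 − 1)/0.1483 + (3.083 − 1)/0.02904 = 107.2
NF = 10 log₁₀(107.2) = 20.30 dB

20.30 dB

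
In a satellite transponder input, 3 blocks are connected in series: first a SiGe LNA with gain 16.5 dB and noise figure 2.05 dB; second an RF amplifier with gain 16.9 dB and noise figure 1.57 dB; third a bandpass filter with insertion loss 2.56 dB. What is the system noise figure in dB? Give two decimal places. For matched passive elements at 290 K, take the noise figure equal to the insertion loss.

Convert to linear (a loss of L dB is a gain of −L dB): F_i = 10^(NF_i/10), G_i = 10^(G_i,dB/10)
  Stage 1: F_1 = 10^(2.05/10) = 1.603, G_1 = 10^(16.5/10) = 44.67
  Stage 2: F_2 = 10^(1.57/10) = 1.435, G_2 = 10^(16.9/10) = 48.98
  Stage 3: F_3 = 10^(2.56/10) = 1.803, G_3 = 10^(−2.56/10) = 0.5546
Friis cascade:
  F = 1.603 + (1.435 − 1)/44.67 + (1.803 − 1)/2188 = 1.613
NF = 10 log₁₀(1.613) = 2.08 dB

2.08 dB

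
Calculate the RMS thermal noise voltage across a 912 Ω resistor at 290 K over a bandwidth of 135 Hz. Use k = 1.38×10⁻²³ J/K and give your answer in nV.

44.4 nV

V_n = √(4kTRB)
4kTRB = 4 × 1.38×10⁻²³ × 290 × 9.12×10² × 1.35×10² = 1.97×10⁻¹⁵ V²
V_n = √(1.97×10⁻¹⁵) = 4.44×10⁻⁸ V = 44.4 nV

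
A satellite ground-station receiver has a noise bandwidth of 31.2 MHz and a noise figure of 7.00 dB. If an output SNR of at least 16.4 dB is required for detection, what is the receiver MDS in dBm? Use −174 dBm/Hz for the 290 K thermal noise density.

−75.7 dBm

Sensitivity = −174 + 10 log₁₀(B) + NF + SNR_min
= −174 + 74.94 + 7.00 + 16.4
= −75.66 dBm → −75.7 dBm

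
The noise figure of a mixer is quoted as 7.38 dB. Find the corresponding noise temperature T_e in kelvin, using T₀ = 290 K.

F = 10^(7.38/10) = 5.47016
T_e = (F − 1)·T₀ = (5.47016 − 1) × 290 = 1296 K

1296 K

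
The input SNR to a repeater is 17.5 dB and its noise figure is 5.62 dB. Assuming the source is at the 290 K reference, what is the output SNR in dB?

By definition F = SNR_in/SNR_out, so in dB: SNR_out = SNR_in − NF
SNR_out = 17.5 − 5.62 = 11.88 dB

11.88 dB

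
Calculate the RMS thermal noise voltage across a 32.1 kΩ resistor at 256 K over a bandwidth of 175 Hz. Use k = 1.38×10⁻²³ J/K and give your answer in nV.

282 nV

V_n = √(4kTRB)
4kTRB = 4 × 1.38×10⁻²³ × 256 × 3.21×10⁴ × 1.75×10² = 7.94×10⁻¹⁴ V²
V_n = √(7.94×10⁻¹⁴) = 2.82×10⁻⁷ V = 282 nV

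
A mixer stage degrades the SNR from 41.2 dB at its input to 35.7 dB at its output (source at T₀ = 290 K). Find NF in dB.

NF (dB) = SNR_in(dB) − SNR_out(dB) when the source is at T₀
NF = 41.2 − 35.7 = 5.5 dB

5.5 dB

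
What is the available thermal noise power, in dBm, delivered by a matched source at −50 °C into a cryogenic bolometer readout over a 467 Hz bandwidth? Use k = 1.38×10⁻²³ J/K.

T = −50 °C + 273.15 = 223.15 K
P_n = kTB = 1.38×10⁻²³ × 223.15 × 4.67×10² = 1.44×10⁻¹⁸ W
In dBm: 10 log₁₀(1.44×10⁻¹⁸ / 10⁻³) = −148.4 dBm

−148.4 dBm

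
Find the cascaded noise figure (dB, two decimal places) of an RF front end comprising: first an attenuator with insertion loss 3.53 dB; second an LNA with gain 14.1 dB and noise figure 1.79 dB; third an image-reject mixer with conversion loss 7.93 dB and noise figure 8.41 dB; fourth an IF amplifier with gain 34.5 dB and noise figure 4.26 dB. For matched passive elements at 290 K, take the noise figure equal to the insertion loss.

Convert to linear (a loss of L dB is a gain of −L dB): F_i = 10^(NF_i/10), G_i = 10^(G_i,dB/10)
  Stage 1: F_1 = 10^(3.53/10) = 2.254, G_1 = 10^(−3.53/10) = 0.4436
  Stage 2: F_2 = 10^(1.79/10) = 1.510, G_2 = 10^(14.1/10) = 25.70
  Stage 3: F_3 = 10^(8.41/10) = 6.934, G_3 = 10^(−7.93/10) = 0.1611
  Stage 4: F_4 = 10^(4.26/10) = 2.667, G_4 = 10^(34.5/10) = 2818
Friis cascade:
  F = 2.254 + (1.510 − 1)/0.4436 + (6.934 − 1)/11.40 + (2.667 − 1)/1.837 = 4.832
NF = 10 log₁₀(4.832) = 6.84 dB

6.84 dB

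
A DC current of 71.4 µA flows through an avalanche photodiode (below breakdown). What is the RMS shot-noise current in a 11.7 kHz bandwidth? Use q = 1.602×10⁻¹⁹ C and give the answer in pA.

517 pA

I_n = √(2qI·B)
2qI·B = 2 × 1.602×10⁻¹⁹ × 7.14×10⁻⁵ × 1.17×10⁴ = 2.68×10⁻¹⁹ A²
I_n = √(2.68×10⁻¹⁹) = 5.17×10⁻¹⁰ A = 517 pA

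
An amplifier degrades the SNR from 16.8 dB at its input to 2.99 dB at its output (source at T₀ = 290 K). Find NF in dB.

13.81 dB

NF (dB) = SNR_in(dB) − SNR_out(dB) when the source is at T₀
NF = 16.8 − 2.99 = 13.81 dB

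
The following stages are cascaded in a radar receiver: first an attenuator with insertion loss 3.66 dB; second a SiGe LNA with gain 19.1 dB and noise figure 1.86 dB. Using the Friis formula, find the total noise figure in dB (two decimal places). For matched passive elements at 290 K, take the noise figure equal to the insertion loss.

Convert to linear (a loss of L dB is a gain of −L dB): F_i = 10^(NF_i/10), G_i = 10^(G_i,dB/10)
  Stage 1: F_1 = 10^(3.66/10) = 2.323, G_1 = 10^(−3.66/10) = 0.4305
  Stage 2: F_2 = 10^(1.86/10) = 1.535, G_2 = 10^(19.1/10) = 81.28
Friis cascade:
  F = 2.323 + (1.535 − 1)/0.4305 = 3.565
NF = 10 log₁₀(3.565) = 5.52 dB

5.52 dB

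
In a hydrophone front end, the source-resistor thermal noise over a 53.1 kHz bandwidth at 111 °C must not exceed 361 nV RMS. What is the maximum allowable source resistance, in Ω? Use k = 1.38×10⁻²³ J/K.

T = 111 °C + 273.15 = 384.15 K
Johnson–Nyquist: V_n = √(4kTRB) ⇒ R = V_n² / (4kTB)
4kTB = 4 × 1.38×10⁻²³ × 384.15 × 5.31×10⁴ = 1.13×10⁻¹⁵
R = (3.61×10⁻⁷)² / 1.13×10⁻¹⁵ = 1.16×10² Ω = 116 Ω

116 Ω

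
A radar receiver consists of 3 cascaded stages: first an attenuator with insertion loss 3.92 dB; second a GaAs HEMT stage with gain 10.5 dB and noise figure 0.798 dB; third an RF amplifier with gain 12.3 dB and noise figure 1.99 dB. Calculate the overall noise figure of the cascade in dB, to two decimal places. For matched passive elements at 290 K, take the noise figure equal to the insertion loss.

4.90 dB

Convert to linear (a loss of L dB is a gain of −L dB): F_i = 10^(NF_i/10), G_i = 10^(G_i,dB/10)
  Stage 1: F_1 = 10^(3.92/10) = 2.466, G_1 = 10^(−3.92/10) = 0.4055
  Stage 2: F_2 = 10^(0.798/10) = 1.202, G_2 = 10^(10.5/10) = 11.22
  Stage 3: F_3 = 10^(1.99/10) = 1.581, G_3 = 10^(12.3/10) = 16.98
Friis cascade:
  F = 2.466 + (1.202 − 1)/0.4055 + (1.581 − 1)/4.550 = 3.091
NF = 10 log₁₀(3.091) = 4.90 dB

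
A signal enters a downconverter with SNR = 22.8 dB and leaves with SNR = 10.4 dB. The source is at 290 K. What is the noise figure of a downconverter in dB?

NF (dB) = SNR_in(dB) − SNR_out(dB) when the source is at T₀
NF = 22.8 − 10.4 = 12.4 dB

12.4 dB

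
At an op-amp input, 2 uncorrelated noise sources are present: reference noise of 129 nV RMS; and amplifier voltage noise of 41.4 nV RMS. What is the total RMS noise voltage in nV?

135 nV

Uncorrelated sources add in power (mean-square): V_tot = √(ΣV_i²)
V_tot = √[(1.29×10⁻⁷)² + (4.14×10⁻⁸)²] = 1.35×10⁻⁷ V = 135 nV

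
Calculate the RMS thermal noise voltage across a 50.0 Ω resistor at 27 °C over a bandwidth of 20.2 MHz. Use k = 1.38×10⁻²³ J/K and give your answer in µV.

T = 27 °C + 273.15 = 300.15 K
V_n = √(4kTRB)
4kTRB = 4 × 1.38×10⁻²³ × 300.15 × 5.00×10¹ × 2.02×10⁷ = 1.67×10⁻¹¹ V²
V_n = √(1.67×10⁻¹¹) = 4.09×10⁻⁶ V = 4.09 µV

4.09 µV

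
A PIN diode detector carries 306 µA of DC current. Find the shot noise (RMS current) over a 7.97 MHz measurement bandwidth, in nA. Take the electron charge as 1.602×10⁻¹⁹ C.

I_n = √(2qI·B)
2qI·B = 2 × 1.602×10⁻¹⁹ × 3.06×10⁻⁴ × 7.97×10⁶ = 7.81×10⁻¹⁶ A²
I_n = √(7.81×10⁻¹⁶) = 2.80×10⁻⁸ A = 28.0 nA

28.0 nA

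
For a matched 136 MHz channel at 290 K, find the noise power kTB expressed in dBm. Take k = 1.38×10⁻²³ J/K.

P_n = kTB = 1.38×10⁻²³ × 290 × 1.36×10⁸ = 5.44×10⁻¹³ W
In dBm: 10 log₁₀(5.44×10⁻¹³ / 10⁻³) = −92.6 dBm

−92.6 dBm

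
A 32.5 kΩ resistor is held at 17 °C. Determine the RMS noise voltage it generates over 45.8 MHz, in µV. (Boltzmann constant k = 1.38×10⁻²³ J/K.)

T = 17 °C + 273.15 = 290.15 K
V_n = √(4kTRB)
4kTRB = 4 × 1.38×10⁻²³ × 290.15 × 3.25×10⁴ × 4.58×10⁷ = 2.38×10⁻⁸ V²
V_n = √(2.38×10⁻⁸) = 1.54×10⁻⁴ V = 154 µV

154 µV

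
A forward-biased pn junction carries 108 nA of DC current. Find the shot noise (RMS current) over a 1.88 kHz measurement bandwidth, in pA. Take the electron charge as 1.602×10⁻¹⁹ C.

8.07 pA

I_n = √(2qI·B)
2qI·B = 2 × 1.602×10⁻¹⁹ × 1.08×10⁻⁷ × 1.88×10³ = 6.51×10⁻²³ A²
I_n = √(6.51×10⁻²³) = 8.07×10⁻¹² A = 8.07 pA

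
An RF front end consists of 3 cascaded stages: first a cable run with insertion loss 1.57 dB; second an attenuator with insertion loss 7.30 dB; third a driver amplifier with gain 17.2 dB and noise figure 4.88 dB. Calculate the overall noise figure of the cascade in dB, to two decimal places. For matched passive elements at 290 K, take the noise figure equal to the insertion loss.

13.75 dB

Convert to linear (a loss of L dB is a gain of −L dB): F_i = 10^(NF_i/10), G_i = 10^(G_i,dB/10)
  Stage 1: F_1 = 10^(1.57/10) = 1.435, G_1 = 10^(−1.57/10) = 0.6966
  Stage 2: F_2 = 10^(7.30/10) = 5.370, G_2 = 10^(−7.30/10) = 0.1862
  Stage 3: F_3 = 10^(4.88/10) = 3.076, G_3 = 10^(17.2/10) = 52.48
Friis cascade:
  F = 1.435 + (5.370 − 1)/0.6966 + (3.076 − 1)/0.1297 = 23.71
NF = 10 log₁₀(23.71) = 13.75 dB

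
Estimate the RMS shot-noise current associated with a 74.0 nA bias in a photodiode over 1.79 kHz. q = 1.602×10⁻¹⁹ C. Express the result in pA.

I_n = √(2qI·B)
2qI·B = 2 × 1.602×10⁻¹⁹ × 7.40×10⁻⁸ × 1.79×10³ = 4.24×10⁻²³ A²
I_n = √(4.24×10⁻²³) = 6.51×10⁻¹² A = 6.51 pA

6.51 pA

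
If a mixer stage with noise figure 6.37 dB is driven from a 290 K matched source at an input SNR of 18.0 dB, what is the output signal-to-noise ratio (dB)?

11.63 dB

By definition F = SNR_in/SNR_out, so in dB: SNR_out = SNR_in − NF
SNR_out = 18.0 − 6.37 = 11.63 dB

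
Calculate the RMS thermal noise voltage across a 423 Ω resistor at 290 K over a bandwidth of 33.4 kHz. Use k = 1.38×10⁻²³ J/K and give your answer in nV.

V_n = √(4kTRB)
4kTRB = 4 × 1.38×10⁻²³ × 290 × 4.23×10² × 3.34×10⁴ = 2.26×10⁻¹³ V²
V_n = √(2.26×10⁻¹³) = 4.76×10⁻⁷ V = 476 nV

476 nV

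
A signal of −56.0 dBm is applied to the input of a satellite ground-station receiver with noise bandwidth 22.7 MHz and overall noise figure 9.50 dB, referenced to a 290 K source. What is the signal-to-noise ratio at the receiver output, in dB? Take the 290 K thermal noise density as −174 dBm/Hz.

34.9 dB

Noise floor: N = −174 + 10 log₁₀(B) + NF
10 log₁₀(2.27×10⁷) = 73.56 dB
N = −174 + 73.56 + 9.50 = −90.94 dBm
SNR = P_sig − N = −56.0 − (−90.94) = 34.94 dB → 34.9 dB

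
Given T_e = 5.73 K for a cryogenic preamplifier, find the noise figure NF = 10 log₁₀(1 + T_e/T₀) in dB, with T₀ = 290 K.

0.085 dB

F = 1 + T_e/T₀ = 1 + 5.73/290 = 1.01976
NF = 10 log₁₀(1.01976) = 0.085 dB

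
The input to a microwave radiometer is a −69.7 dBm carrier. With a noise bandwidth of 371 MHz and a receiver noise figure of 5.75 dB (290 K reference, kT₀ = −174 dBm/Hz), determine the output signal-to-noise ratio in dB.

Noise floor: N = −174 + 10 log₁₀(B) + NF
10 log₁₀(3.71×10⁸) = 85.69 dB
N = −174 + 85.69 + 5.75 = −82.56 dBm
SNR = P_sig − N = −69.7 − (−82.56) = 12.86 dB → 12.9 dB

12.9 dB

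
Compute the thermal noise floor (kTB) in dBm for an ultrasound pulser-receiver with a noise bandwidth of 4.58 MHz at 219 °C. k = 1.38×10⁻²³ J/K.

T = 219 °C + 273.15 = 492.15 K
P_n = kTB = 1.38×10⁻²³ × 492.15 × 4.58×10⁶ = 3.11×10⁻¹⁴ W
In dBm: 10 log₁₀(3.11×10⁻¹⁴ / 10⁻³) = −105.1 dBm

−105.1 dBm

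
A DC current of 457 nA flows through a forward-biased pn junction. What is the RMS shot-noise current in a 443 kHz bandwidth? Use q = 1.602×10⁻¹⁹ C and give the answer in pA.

255 pA

I_n = √(2qI·B)
2qI·B = 2 × 1.602×10⁻¹⁹ × 4.57×10⁻⁷ × 4.43×10⁵ = 6.49×10⁻²⁰ A²
I_n = √(6.49×10⁻²⁰) = 2.55×10⁻¹⁰ A = 255 pA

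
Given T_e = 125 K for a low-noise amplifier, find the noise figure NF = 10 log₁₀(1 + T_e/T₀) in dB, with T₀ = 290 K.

F = 1 + T_e/T₀ = 1 + 125/290 = 1.43103
NF = 10 log₁₀(1.43103) = 1.56 dB

1.56 dB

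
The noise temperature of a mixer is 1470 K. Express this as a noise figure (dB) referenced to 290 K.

7.83 dB

F = 1 + T_e/T₀ = 1 + 1470/290 = 6.06897
NF = 10 log₁₀(6.06897) = 7.83 dB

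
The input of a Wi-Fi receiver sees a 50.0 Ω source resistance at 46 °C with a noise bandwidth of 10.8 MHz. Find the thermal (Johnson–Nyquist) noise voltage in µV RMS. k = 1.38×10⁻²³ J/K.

T = 46 °C + 273.15 = 319.15 K
V_n = √(4kTRB)
4kTRB = 4 × 1.38×10⁻²³ × 319.15 × 5.00×10¹ × 1.08×10⁷ = 9.51×10⁻¹² V²
V_n = √(9.51×10⁻¹²) = 3.08×10⁻⁶ V = 3.08 µV

3.08 µV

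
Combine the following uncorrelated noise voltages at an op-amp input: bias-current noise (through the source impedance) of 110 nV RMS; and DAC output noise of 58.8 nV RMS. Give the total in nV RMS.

Uncorrelated sources add in power (mean-square): V_tot = √(ΣV_i²)
V_tot = √[(1.10×10⁻⁷)² + (5.88×10⁻⁸)²] = 1.25×10⁻⁷ V = 125 nV

125 nV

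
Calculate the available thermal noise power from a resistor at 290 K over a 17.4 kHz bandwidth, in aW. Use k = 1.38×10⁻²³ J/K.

P_n = kTB = 1.38×10⁻²³ × 290 × 1.74×10⁴ = 6.96×10⁻¹⁷ W = 69.6 aW

69.6 aW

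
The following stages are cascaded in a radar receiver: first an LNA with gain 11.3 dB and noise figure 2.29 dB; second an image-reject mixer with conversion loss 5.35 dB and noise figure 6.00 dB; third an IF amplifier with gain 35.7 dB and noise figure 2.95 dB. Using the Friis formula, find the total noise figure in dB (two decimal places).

3.35 dB

Convert to linear (a loss of L dB is a gain of −L dB): F_i = 10^(NF_i/10), G_i = 10^(G_i,dB/10)
  Stage 1: F_1 = 10^(2.29/10) = 1.694, G_1 = 10^(11.3/10) = 13.49
  Stage 2: F_2 = 10^(6.00/10) = 3.981, G_2 = 10^(−5.35/10) = 0.2917
  Stage 3: F_3 = 10^(2.95/10) = 1.972, G_3 = 10^(35.7/10) = 3715
Friis cascade:
  F = 1.694 + (3.981 − 1)/13.49 + (1.972 − 1)/3.936 = 2.162
NF = 10 log₁₀(2.162) = 3.35 dB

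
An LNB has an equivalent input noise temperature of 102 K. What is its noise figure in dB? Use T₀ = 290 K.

F = 1 + T_e/T₀ = 1 + 102/290 = 1.35172
NF = 10 log₁₀(1.35172) = 1.31 dB

1.31 dB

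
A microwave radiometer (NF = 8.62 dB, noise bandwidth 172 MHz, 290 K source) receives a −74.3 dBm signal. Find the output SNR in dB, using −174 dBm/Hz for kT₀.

Noise floor: N = −174 + 10 log₁₀(B) + NF
10 log₁₀(1.72×10⁸) = 82.36 dB
N = −174 + 82.36 + 8.62 = −83.02 dBm
SNR = P_sig − N = −74.3 − (−83.02) = 8.72 dB → 8.7 dB

8.7 dB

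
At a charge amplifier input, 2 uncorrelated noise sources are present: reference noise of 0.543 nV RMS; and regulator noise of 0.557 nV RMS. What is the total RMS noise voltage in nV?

Uncorrelated sources add in power (mean-square): V_tot = √(ΣV_i²)
V_tot = √[(5.43×10⁻¹⁰)² + (5.57×10⁻¹⁰)²] = 7.78×10⁻¹⁰ V = 0.778 nV

0.778 nV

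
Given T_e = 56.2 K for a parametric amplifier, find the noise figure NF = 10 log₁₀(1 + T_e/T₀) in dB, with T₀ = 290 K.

0.769 dB

F = 1 + T_e/T₀ = 1 + 56.2/290 = 1.19379
NF = 10 log₁₀(1.19379) = 0.769 dB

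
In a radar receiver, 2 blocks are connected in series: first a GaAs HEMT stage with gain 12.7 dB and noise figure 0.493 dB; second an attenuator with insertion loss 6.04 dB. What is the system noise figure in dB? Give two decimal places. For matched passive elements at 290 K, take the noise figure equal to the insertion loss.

1.08 dB

Convert to linear (a loss of L dB is a gain of −L dB): F_i = 10^(NF_i/10), G_i = 10^(G_i,dB/10)
  Stage 1: F_1 = 10^(0.493/10) = 1.120, G_1 = 10^(12.7/10) = 18.62
  Stage 2: F_2 = 10^(6.04/10) = 4.018, G_2 = 10^(−6.04/10) = 0.2489
Friis cascade:
  F = 1.120 + (4.018 − 1)/18.62 = 1.282
NF = 10 log₁₀(1.282) = 1.08 dB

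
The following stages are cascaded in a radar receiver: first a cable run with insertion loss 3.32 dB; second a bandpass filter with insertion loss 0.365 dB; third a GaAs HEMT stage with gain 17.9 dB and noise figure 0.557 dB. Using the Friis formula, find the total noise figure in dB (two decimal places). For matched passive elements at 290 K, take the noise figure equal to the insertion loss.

Convert to linear (a loss of L dB is a gain of −L dB): F_i = 10^(NF_i/10), G_i = 10^(G_i,dB/10)
  Stage 1: F_1 = 10^(3.32/10) = 2.148, G_1 = 10^(−3.32/10) = 0.4656
  Stage 2: F_2 = 10^(0.365/10) = 1.088, G_2 = 10^(−0.365/10) = 0.9194
  Stage 3: F_3 = 10^(0.557/10) = 1.137, G_3 = 10^(17.9/10) = 61.66
Friis cascade:
  F = 2.148 + (1.088 − 1)/0.4656 + (1.137 − 1)/0.4281 = 2.656
NF = 10 log₁₀(2.656) = 4.24 dB

4.24 dB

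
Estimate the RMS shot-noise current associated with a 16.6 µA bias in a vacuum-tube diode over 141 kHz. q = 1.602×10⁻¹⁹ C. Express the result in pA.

I_n = √(2qI·B)
2qI·B = 2 × 1.602×10⁻¹⁹ × 1.66×10⁻⁵ × 1.41×10⁵ = 7.50×10⁻¹⁹ A²
I_n = √(7.50×10⁻¹⁹) = 8.66×10⁻¹⁰ A = 866 pA

866 pA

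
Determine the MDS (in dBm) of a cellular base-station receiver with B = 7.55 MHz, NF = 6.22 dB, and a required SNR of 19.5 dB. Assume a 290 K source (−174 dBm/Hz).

−79.5 dBm

Sensitivity = −174 + 10 log₁₀(B) + NF + SNR_min
= −174 + 68.78 + 6.22 + 19.5
= −79.50 dBm → −79.5 dBm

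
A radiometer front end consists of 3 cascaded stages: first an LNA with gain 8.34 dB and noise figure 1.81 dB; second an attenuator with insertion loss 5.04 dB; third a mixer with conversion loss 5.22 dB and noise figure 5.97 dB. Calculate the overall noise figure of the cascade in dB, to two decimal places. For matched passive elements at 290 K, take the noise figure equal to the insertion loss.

5.08 dB

Convert to linear (a loss of L dB is a gain of −L dB): F_i = 10^(NF_i/10), G_i = 10^(G_i,dB/10)
  Stage 1: F_1 = 10^(1.81/10) = 1.517, G_1 = 10^(8.34/10) = 6.823
  Stage 2: F_2 = 10^(5.04/10) = 3.192, G_2 = 10^(−5.04/10) = 0.3133
  Stage 3: F_3 = 10^(5.97/10) = 3.954, G_3 = 10^(−5.22/10) = 0.3006
Friis cascade:
  F = 1.517 + (3.192 − 1)/6.823 + (3.954 − 1)/2.138 = 3.220
NF = 10 log₁₀(3.220) = 5.08 dB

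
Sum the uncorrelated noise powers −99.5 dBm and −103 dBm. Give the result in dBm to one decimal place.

−97.9 dBm

Convert to linear, add, convert back:
P₁ = 1.12×10⁻¹³ W, P₂ = 5.01×10⁻¹⁴ W
P_tot = 1.62×10⁻¹³ W → 10 log₁₀(P_tot / 10⁻³) = −97.9 dBm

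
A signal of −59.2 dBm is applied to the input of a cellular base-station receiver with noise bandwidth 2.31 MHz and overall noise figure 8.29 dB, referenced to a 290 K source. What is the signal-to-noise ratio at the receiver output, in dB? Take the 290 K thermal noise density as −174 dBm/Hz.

42.9 dB

Noise floor: N = −174 + 10 log₁₀(B) + NF
10 log₁₀(2.31×10⁶) = 63.64 dB
N = −174 + 63.64 + 8.29 = −102.07 dBm
SNR = P_sig − N = −59.2 − (−102.07) = 42.87 dB → 42.9 dB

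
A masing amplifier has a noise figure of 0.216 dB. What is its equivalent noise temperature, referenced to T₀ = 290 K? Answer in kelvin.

14.8 K

F = 10^(0.216/10) = 1.05099
T_e = (F − 1)·T₀ = (1.05099 − 1) × 290 = 14.8 K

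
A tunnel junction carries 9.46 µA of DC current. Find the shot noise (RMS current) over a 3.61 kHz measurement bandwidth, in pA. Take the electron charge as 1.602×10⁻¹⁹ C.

105 pA

I_n = √(2qI·B)
2qI·B = 2 × 1.602×10⁻¹⁹ × 9.46×10⁻⁶ × 3.61×10³ = 1.09×10⁻²⁰ A²
I_n = √(1.09×10⁻²⁰) = 1.05×10⁻¹⁰ A = 105 pA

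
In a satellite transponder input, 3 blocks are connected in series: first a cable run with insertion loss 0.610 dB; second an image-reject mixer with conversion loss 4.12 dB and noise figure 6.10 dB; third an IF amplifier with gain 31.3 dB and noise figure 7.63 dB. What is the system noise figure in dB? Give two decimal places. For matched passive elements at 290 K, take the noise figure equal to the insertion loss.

Convert to linear (a loss of L dB is a gain of −L dB): F_i = 10^(NF_i/10), G_i = 10^(G_i,dB/10)
  Stage 1: F_1 = 10^(0.610/10) = 1.151, G_1 = 10^(−0.610/10) = 0.8690
  Stage 2: F_2 = 10^(6.10/10) = 4.074, G_2 = 10^(−4.12/10) = 0.3873
  Stage 3: F_3 = 10^(7.63/10) = 5.794, G_3 = 10^(31.3/10) = 1349
Friis cascade:
  F = 1.151 + (4.074 − 1)/0.8690 + (5.794 − 1)/0.3365 = 18.94
NF = 10 log₁₀(18.94) = 12.77 dB

12.77 dB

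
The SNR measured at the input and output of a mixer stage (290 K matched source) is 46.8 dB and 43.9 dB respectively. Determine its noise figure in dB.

2.9 dB

NF (dB) = SNR_in(dB) − SNR_out(dB) when the source is at T₀
NF = 46.8 − 43.9 = 2.9 dB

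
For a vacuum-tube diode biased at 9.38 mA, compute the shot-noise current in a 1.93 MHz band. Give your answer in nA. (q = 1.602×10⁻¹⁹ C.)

I_n = √(2qI·B)
2qI·B = 2 × 1.602×10⁻¹⁹ × 9.38×10⁻³ × 1.93×10⁶ = 5.80×10⁻¹⁵ A²
I_n = √(5.80×10⁻¹⁵) = 7.62×10⁻⁸ A = 76.2 nA

76.2 nA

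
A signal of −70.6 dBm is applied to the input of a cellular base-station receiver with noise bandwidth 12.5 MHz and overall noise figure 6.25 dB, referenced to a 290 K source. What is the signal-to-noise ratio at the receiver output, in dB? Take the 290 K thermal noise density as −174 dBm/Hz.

Noise floor: N = −174 + 10 log₁₀(B) + NF
10 log₁₀(1.25×10⁷) = 70.97 dB
N = −174 + 70.97 + 6.25 = −96.78 dBm
SNR = P_sig − N = −70.6 − (−96.78) = 26.18 dB → 26.2 dB

26.2 dB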